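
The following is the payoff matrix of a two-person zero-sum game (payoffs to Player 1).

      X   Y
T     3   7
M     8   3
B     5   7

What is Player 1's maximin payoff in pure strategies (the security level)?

5

Row minima: T → 3, M → 3, B → 5.
The best of these is 5.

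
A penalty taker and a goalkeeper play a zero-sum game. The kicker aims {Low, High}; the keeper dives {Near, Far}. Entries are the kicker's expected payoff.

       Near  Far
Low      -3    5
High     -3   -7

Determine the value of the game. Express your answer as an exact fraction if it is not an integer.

Row minima: Low → -3, High → -7; maximin = -3.
Column maxima: Near → -3, Far → 5; minimax = -3.
Since maximin = minimax = -3, there is a saddle point and the value is -3.

-3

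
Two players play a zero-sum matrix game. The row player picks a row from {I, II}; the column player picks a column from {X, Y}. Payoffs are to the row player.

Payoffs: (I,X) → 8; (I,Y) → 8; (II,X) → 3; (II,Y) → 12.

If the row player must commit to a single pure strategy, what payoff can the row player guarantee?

8

Row minima: I → 8, II → 3.
The best of these is 8.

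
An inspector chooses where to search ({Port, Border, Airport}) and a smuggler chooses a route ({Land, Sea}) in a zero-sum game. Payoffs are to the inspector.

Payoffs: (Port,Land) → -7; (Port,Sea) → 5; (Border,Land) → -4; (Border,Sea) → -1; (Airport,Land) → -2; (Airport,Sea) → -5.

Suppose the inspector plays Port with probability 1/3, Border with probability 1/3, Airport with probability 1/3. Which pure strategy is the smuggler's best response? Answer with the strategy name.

Land

If the smuggler plays Land, the inspector's expected payoff is (1/3)·(-7) + (1/3)·(-4) + (1/3)·(-2) = -13/3.
If the smuggler plays Sea, the inspector's expected payoff is (1/3)·5 + (1/3)·(-1) + (1/3)·(-5) = -1/3.
The smuggler minimizes the inspector's payoff; the smallest is -13/3, so the best response is Land.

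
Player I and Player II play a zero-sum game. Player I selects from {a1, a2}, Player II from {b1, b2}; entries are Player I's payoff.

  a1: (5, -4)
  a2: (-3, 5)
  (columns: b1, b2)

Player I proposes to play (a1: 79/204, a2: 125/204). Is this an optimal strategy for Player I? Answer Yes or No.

No

Against b1 this mix gives (79/204)·5 + (125/204)·(-3) = 5/51.
Against b2 this mix gives (79/204)·(-4) + (125/204)·5 = 103/68.
Player II will play b1, holding Player I to 5/51. Shifting weight toward the row that does better against b1 would raise this floor (the equalizing mix achieves 13/17 against both b1 and b2), so the proposed strategy is not optimal.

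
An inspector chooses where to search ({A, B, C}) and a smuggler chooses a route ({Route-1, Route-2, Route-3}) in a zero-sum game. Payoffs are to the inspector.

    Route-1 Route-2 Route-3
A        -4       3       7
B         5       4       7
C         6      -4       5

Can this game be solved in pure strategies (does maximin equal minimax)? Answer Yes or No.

Yes

Row minima: A → -4, B → 4, C → -4; maximin = 4.
Column maxima: Route-1 → 6, Route-2 → 4, Route-3 → 7; minimax = 4.
maximin = minimax = 4, so a saddle point exists.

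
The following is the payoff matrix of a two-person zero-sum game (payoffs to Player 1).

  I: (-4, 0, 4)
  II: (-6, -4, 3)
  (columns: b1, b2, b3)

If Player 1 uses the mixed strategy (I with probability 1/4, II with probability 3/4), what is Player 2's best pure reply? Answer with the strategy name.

b1

If Player 2 plays b1, Player 1's expected payoff is (1/4)·(-4) + (3/4)·(-6) = -11/2.
If Player 2 plays b2, Player 1's expected payoff is (1/4)·0 + (3/4)·(-4) = -3.
If Player 2 plays b3, Player 1's expected payoff is (1/4)·4 + (3/4)·3 = 13/4.
Player 2 minimizes Player 1's payoff; the smallest is -11/2, so the best response is b1.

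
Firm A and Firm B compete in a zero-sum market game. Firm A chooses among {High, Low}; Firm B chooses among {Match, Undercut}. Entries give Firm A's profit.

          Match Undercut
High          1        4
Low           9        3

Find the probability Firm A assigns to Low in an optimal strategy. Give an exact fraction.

Row minima: High → 1, Low → 3; maximin = 3.
Column maxima: Match → 9, Undercut → 4; minimax = 4.
3 ≠ 4, so there is no saddle point; optimal play is mixed.
Let Firm A play High with probability p. Expected payoff against Match: 1p + 9(1−p) = −8p + 9; against Undercut: 4p + 3(1−p) = p + 3.
Setting these equal: −8p + 9 = p + 3 ⇒ −9p = -6 ⇒ p = 2/3, and the value is (-8)·(2/3) + 9 = 11/3.
For Firm B: with q = P(Match), equating High's and Low's payoffs gives −3q + 4 = 6q + 3 ⇒ q = 1/9.

1/3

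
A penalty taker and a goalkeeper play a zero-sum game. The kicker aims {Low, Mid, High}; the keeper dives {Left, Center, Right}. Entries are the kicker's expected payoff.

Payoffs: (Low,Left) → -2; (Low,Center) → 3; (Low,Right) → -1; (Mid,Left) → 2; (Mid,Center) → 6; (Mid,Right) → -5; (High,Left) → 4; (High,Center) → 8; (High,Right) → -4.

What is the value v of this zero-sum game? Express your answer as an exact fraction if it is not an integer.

Row minima: Low → -2, Mid → -5, High → -4; maximin = -2.
Column maxima: Left → 4, Center → 8, Right → -1; minimax = -1.
-2 ≠ -1, so there is no saddle point; optimal play is mixed.
Mid is strictly dominated by High, so the kicker never plays it.
Center is strictly dominated by Left (it gives the kicker strictly more in every row), so the keeper never plays it.
On the remaining 2×2 (Low, High vs Left, Right):
Let the kicker play Low with probability p. Expected payoff against Left: (-2)p + 4(1−p) = −6p + 4; against Right: (-1)p + (-4)(1−p) = 3p − 4.
Setting these equal: −6p + 4 = 3p − 4 ⇒ −9p = -8 ⇒ p = 8/9, and the value is (-6)·(8/9) + 4 = -4/3.
For the keeper: with q = P(Left), equating Low's and High's payoffs gives −q − 1 = 8q − 4 ⇒ q = 1/3.

-4/3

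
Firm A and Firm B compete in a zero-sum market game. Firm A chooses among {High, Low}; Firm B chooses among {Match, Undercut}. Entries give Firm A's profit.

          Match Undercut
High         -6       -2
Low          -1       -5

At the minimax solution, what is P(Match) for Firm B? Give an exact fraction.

3/8

Row minima: High → -6, Low → -5; maximin = -5.
Column maxima: Match → -1, Undercut → -2; minimax = -2.
-5 ≠ -2, so there is no saddle point; optimal play is mixed.
Let Firm A play High with probability p. Expected payoff against Match: (-6)p + (-1)(1−p) = −5p − 1; against Undercut: (-2)p + (-5)(1−p) = 3p − 5.
Setting these equal: −5p − 1 = 3p − 5 ⇒ −8p = -4 ⇒ p = 1/2, and the value is (-5)·(1/2) − 1 = -7/2.
For Firm B: with q = P(Match), equating High's and Low's payoffs gives −4q − 2 = 4q − 5 ⇒ q = 3/8.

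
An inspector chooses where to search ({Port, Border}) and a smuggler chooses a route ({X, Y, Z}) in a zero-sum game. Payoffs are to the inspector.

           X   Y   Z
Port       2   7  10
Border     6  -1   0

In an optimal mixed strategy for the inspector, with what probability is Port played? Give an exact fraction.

7/12

Row minima: Port → 2, Border → -1; maximin = 2.
Column maxima: X → 6, Y → 7, Z → 10; minimax = 6.
2 ≠ 6, so there is no saddle point; optimal play is mixed.
Z is strictly dominated by Y (it gives the inspector strictly more in every row), so the smuggler never plays it.
On the remaining 2×2 (Port, Border vs X, Y):
Let the inspector play Port with probability p. Expected payoff against X: 2p + 6(1−p) = −4p + 6; against Y: 7p + (-1)(1−p) = 8p − 1.
Setting these equal: −4p + 6 = 8p − 1 ⇒ −12p = -7 ⇒ p = 7/12, and the value is (-4)·(7/12) + 6 = 11/3.
For the smuggler: with q = P(X), equating Port's and Border's payoffs gives −5q + 7 = 7q − 1 ⇒ q = 2/3.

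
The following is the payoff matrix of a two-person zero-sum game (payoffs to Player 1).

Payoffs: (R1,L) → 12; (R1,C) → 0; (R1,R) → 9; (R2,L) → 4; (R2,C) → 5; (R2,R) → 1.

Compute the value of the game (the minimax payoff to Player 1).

Row minima: R1 → 0, R2 → 1; maximin = 1.
Column maxima: L → 12, C → 5, R → 9; minimax = 5.
1 ≠ 5, so there is no saddle point; optimal play is mixed.
L is strictly dominated by R (it gives Player 1 strictly more in every row), so Player 2 never plays it.
On the remaining 2×2 (R1, R2 vs C, R):
Let Player 1 play R1 with probability p. Expected payoff against C: 0p + 5(1−p) = −5p + 5; against R: 9p + 1(1−p) = 8p + 1.
Setting these equal: −5p + 5 = 8p + 1 ⇒ −13p = -4 ⇒ p = 4/13, and the value is (-5)·(4/13) + 5 = 45/13.
For Player 2: with q = P(C), equating R1's and R2's payoffs gives −9q + 9 = 4q + 1 ⇒ q = 8/13.

45/13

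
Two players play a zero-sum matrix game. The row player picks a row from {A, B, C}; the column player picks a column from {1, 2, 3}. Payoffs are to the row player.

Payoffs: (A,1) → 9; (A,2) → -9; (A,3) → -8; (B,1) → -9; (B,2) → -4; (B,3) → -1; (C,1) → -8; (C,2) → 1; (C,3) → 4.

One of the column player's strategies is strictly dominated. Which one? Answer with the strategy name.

3

2 holds the row player's payoff strictly below 3 in every row: -9 < -8, -4 < -1, 1 < 4.
So 3 is strictly dominated for the column player.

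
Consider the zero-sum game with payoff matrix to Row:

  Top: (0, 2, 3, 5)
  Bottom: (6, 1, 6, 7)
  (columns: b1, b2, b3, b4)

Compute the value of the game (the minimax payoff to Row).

12/7

Row minima: Top → 0, Bottom → 1; maximin = 1.
Column maxima: b1 → 6, b2 → 2, b3 → 6, b4 → 7; minimax = 2.
1 ≠ 2, so there is no saddle point; optimal play is mixed.
b3 is strictly dominated by b2 (it gives Row strictly more in every row), so Column never plays it.
b4 is strictly dominated by b1 (it gives Row strictly more in every row), so Column never plays it.
On the remaining 2×2 (Top, Bottom vs b1, b2):
Let Row play Top with probability p. Expected payoff against b1: 0p + 6(1−p) = −6p + 6; against b2: 2p + 1(1−p) = p + 1.
Setting these equal: −6p + 6 = p + 1 ⇒ −7p = -5 ⇒ p = 5/7, and the value is (-6)·(5/7) + 6 = 12/7.
For Column: with q = P(b1), equating Top's and Bottom's payoffs gives −2q + 2 = 5q + 1 ⇒ q = 1/7.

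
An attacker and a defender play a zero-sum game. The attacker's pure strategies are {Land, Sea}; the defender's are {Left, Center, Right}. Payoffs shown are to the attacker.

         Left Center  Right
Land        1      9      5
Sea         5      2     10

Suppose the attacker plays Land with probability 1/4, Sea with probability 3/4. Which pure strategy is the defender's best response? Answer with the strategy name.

Center

If the defender plays Left, the attacker's expected payoff is (1/4)·1 + (3/4)·5 = 4.
If the defender plays Center, the attacker's expected payoff is (1/4)·9 + (3/4)·2 = 15/4.
If the defender plays Right, the attacker's expected payoff is (1/4)·5 + (3/4)·10 = 35/4.
The defender minimizes the attacker's payoff; the smallest is 15/4, so the best response is Center.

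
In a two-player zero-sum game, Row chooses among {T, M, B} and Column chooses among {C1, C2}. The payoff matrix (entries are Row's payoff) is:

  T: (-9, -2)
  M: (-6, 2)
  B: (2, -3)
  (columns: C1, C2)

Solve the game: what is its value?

-14/13

Row minima: T → -9, M → -6, B → -3; maximin = -3.
Column maxima: C1 → 2, C2 → 2; minimax = 2.
-3 ≠ 2, so there is no saddle point; optimal play is mixed.
T is strictly dominated by M, so Row never plays it.
On the remaining 2×2 (M, B vs C1, C2):
Let Row play M with probability p. Expected payoff against C1: (-6)p + 2(1−p) = −8p + 2; against C2: 2p + (-3)(1−p) = 5p − 3.
Setting these equal: −8p + 2 = 5p − 3 ⇒ −13p = -5 ⇒ p = 5/13, and the value is (-8)·(5/13) + 2 = -14/13.
For Column: with q = P(C1), equating M's and B's payoffs gives −8q + 2 = 5q − 3 ⇒ q = 5/13.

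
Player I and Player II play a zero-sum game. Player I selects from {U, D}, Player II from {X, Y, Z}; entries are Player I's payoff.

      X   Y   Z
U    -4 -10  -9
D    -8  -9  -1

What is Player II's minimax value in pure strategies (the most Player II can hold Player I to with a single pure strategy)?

Column maxima: X → -4, Y → -9, Z → -1.
The smallest of these is -9.

-9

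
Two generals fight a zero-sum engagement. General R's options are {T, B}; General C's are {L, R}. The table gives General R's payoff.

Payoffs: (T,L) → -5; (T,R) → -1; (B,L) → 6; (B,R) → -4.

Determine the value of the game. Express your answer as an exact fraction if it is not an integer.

Row minima: T → -5, B → -4; maximin = -4.
Column maxima: L → 6, R → -1; minimax = -1.
-4 ≠ -1, so there is no saddle point; optimal play is mixed.
Let General R play T with probability p. Expected payoff against L: (-5)p + 6(1−p) = −11p + 6; against R: (-1)p + (-4)(1−p) = 3p − 4.
Setting these equal: −11p + 6 = 3p − 4 ⇒ −14p = -10 ⇒ p = 5/7, and the value is (-11)·(5/7) + 6 = -13/7.
For General C: with q = P(L), equating T's and B's payoffs gives −4q − 1 = 10q − 4 ⇒ q = 3/14.

-13/7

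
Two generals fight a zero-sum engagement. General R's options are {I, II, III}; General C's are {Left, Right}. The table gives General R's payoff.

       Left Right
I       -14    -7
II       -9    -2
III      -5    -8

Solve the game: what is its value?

Row minima: I → -14, II → -9, III → -8; maximin = -8.
Column maxima: Left → -5, Right → -2; minimax = -5.
-8 ≠ -5, so there is no saddle point; optimal play is mixed.
I is strictly dominated by II, so General R never plays it.
On the remaining 2×2 (II, III vs Left, Right):
Let General R play II with probability p. Expected payoff against Left: (-9)p + (-5)(1−p) = −4p − 5; against Right: (-2)p + (-8)(1−p) = 6p − 8.
Setting these equal: −4p − 5 = 6p − 8 ⇒ −10p = -3 ⇒ p = 3/10, and the value is (-4)·(3/10) − 5 = -31/5.
For General C: with q = P(Left), equating II's and III's payoffs gives −7q − 2 = 3q − 8 ⇒ q = 3/5.

-31/5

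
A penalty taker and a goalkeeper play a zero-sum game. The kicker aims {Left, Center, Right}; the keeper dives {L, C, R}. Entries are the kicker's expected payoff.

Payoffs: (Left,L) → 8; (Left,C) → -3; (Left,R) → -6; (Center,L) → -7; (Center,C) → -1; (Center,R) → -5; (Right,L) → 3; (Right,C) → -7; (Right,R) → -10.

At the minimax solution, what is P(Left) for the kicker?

Row minima: Left → -6, Center → -7, Right → -10; maximin = -6.
Column maxima: L → 8, C → -1, R → -5; minimax = -5.
-6 ≠ -5, so there is no saddle point; optimal play is mixed.
Right is strictly dominated by Left, so the kicker never plays it.
C is strictly dominated by R (it gives the kicker strictly more in every row), so the keeper never plays it.
On the remaining 2×2 (Left, Center vs L, R):
Let the kicker play Left with probability p. Expected payoff against L: 8p + (-7)(1−p) = 15p − 7; against R: (-6)p + (-5)(1−p) = −p − 5.
Setting these equal: 15p − 7 = −p − 5 ⇒ 16p = 2 ⇒ p = 1/8, and the value is (15)·(1/8) − 7 = -41/8.
For the keeper: with q = P(L), equating Left's and Center's payoffs gives 14q − 6 = −2q − 5 ⇒ q = 1/16.

1/8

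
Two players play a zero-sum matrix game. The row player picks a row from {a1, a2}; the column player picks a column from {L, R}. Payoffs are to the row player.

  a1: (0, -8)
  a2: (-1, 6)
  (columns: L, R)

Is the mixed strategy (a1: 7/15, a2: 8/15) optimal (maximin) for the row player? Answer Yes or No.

Against L this mix gives (7/15)·0 + (8/15)·(-1) = -8/15.
Against R this mix gives (7/15)·(-8) + (8/15)·6 = -8/15.
All of the column player's active replies (L, R) yield -8/15, and no column does worse for the row player. The mix makes the column player indifferent and guarantees -8/15, so it is optimal.

Yes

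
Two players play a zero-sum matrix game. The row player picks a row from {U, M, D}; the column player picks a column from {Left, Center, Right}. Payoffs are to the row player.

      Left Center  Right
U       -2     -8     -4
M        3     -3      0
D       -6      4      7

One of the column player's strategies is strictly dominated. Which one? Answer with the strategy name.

Center holds the row player's payoff strictly below Right in every row: -8 < -4, -3 < 0, 4 < 7.
So Right is strictly dominated for the column player.

Right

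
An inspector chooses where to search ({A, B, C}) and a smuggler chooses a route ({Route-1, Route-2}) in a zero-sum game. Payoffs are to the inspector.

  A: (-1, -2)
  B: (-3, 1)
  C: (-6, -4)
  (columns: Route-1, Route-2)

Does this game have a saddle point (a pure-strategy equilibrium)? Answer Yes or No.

No

Row minima: A → -2, B → -3, C → -6; maximin = -2.
Column maxima: Route-1 → -1, Route-2 → 1; minimax = -1.
-2 ≠ -1, so no pure-strategy equilibrium exists.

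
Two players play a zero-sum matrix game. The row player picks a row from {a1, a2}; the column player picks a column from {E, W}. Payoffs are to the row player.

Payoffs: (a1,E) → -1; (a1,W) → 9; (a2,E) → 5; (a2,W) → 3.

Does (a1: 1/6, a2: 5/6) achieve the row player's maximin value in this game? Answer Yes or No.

Yes

Against E this mix gives (1/6)·(-1) + (5/6)·5 = 4.
Against W this mix gives (1/6)·9 + (5/6)·3 = 4.
All of the column player's active replies (E, W) yield 4, and no column does worse for the row player. The mix makes the column player indifferent and guarantees 4, so it is optimal.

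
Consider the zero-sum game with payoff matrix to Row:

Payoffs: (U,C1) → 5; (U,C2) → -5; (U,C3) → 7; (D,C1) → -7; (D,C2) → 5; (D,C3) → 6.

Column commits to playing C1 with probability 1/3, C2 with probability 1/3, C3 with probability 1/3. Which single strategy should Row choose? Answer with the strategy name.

Expected payoff of U: (1/3)·5 + (1/3)·(-5) + (1/3)·7 = 7/3.
Expected payoff of D: (1/3)·(-7) + (1/3)·5 + (1/3)·6 = 4/3.
The largest is 7/3, so Row's best response is U.

U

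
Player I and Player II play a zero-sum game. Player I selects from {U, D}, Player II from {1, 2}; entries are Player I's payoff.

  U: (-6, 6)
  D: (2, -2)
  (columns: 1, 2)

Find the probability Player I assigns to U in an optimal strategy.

Row minima: U → -6, D → -2; maximin = -2.
Column maxima: 1 → 2, 2 → 6; minimax = 2.
-2 ≠ 2, so there is no saddle point; optimal play is mixed.
Let Player I play U with probability p. Expected payoff against 1: (-6)p + 2(1−p) = −8p + 2; against 2: 6p + (-2)(1−p) = 8p − 2.
Setting these equal: −8p + 2 = 8p − 2 ⇒ −16p = -4 ⇒ p = 1/4, and the value is (-8)·(1/4) + 2 = 0.
For Player II: with q = P(1), equating U's and D's payoffs gives −12q + 6 = 4q − 2 ⇒ q = 1/2.

1/4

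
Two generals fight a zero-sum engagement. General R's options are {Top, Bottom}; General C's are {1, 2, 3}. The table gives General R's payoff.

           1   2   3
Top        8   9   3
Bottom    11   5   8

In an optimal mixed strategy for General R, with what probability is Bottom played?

2/3

Row minima: Top → 3, Bottom → 5; maximin = 5.
Column maxima: 1 → 11, 2 → 9, 3 → 8; minimax = 8.
5 ≠ 8, so there is no saddle point; optimal play is mixed.
1 is strictly dominated by 3 (it gives General R strictly more in every row), so General C never plays it.
On the remaining 2×2 (Top, Bottom vs 2, 3):
Let General R play Top with probability p. Expected payoff against 2: 9p + 5(1−p) = 4p + 5; against 3: 3p + 8(1−p) = −5p + 8.
Setting these equal: 4p + 5 = −5p + 8 ⇒ 9p = 3 ⇒ p = 1/3, and the value is (4)·(1/3) + 5 = 19/3.
For General C: with q = P(2), equating Top's and Bottom's payoffs gives 6q + 3 = −3q + 8 ⇒ q = 5/9.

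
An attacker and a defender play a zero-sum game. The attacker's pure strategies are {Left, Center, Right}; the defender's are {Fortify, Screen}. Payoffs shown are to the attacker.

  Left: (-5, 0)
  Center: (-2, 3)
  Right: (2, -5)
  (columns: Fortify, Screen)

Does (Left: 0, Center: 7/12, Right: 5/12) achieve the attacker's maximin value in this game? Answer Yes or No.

Yes

Against Fortify this mix gives (7/12)·(-2) + (5/12)·2 = -1/3.
Against Screen this mix gives (7/12)·3 + (5/12)·(-5) = -1/3.
All of the defender's active replies (Fortify, Screen) yield -1/3, and no column does worse for the attacker. The mix makes the defender indifferent and guarantees -1/3, so it is optimal.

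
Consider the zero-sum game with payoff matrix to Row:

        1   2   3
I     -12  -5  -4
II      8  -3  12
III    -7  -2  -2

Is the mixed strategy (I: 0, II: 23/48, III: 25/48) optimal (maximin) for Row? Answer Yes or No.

No

Against 1 this mix gives (23/48)·8 + (25/48)·(-7) = 3/16.
Against 2 this mix gives (23/48)·(-3) + (25/48)·(-2) = -119/48.
Against 3 this mix gives (23/48)·12 + (25/48)·(-2) = 113/24.
Column will play 2, holding Row to -119/48. Shifting weight toward the row that does better against 2 would raise this floor (the equalizing mix achieves -37/16 against both 2 and 1), so the proposed strategy is not optimal.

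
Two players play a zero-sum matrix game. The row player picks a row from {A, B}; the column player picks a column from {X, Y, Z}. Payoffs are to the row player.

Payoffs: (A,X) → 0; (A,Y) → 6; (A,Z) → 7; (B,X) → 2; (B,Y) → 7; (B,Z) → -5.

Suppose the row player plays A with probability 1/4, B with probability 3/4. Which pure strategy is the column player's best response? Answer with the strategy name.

Z

If the column player plays X, the row player's expected payoff is (1/4)·0 + (3/4)·2 = 3/2.
If the column player plays Y, the row player's expected payoff is (1/4)·6 + (3/4)·7 = 27/4.
If the column player plays Z, the row player's expected payoff is (1/4)·7 + (3/4)·(-5) = -2.
The column player minimizes the row player's payoff; the smallest is -2, so the best response is Z.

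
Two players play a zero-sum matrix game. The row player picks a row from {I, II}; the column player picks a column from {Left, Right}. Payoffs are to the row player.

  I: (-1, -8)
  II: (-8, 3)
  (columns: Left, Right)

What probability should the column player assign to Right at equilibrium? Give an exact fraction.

Row minima: I → -8, II → -8; maximin = -8.
Column maxima: Left → -1, Right → 3; minimax = -1.
-8 ≠ -1, so there is no saddle point; optimal play is mixed.
Let the row player play I with probability p. Expected payoff against Left: (-1)p + (-8)(1−p) = 7p − 8; against Right: (-8)p + 3(1−p) = −11p + 3.
Setting these equal: 7p − 8 = −11p + 3 ⇒ 18p = 11 ⇒ p = 11/18, and the value is (7)·(11/18) − 8 = -67/18.
For the column player: with q = P(Left), equating I's and II's payoffs gives 7q − 8 = −11q + 3 ⇒ q = 11/18.

7/18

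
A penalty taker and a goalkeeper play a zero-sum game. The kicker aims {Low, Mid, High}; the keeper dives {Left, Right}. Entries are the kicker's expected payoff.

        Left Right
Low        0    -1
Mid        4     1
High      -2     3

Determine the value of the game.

7/4

Row minima: Low → -1, Mid → 1, High → -2; maximin = 1.
Column maxima: Left → 4, Right → 3; minimax = 3.
1 ≠ 3, so there is no saddle point; optimal play is mixed.
Low is strictly dominated by Mid, so the kicker never plays it.
On the remaining 2×2 (Mid, High vs Left, Right):
Let the kicker play Mid with probability p. Expected payoff against Left: 4p + (-2)(1−p) = 6p − 2; against Right: 1p + 3(1−p) = −2p + 3.
Setting these equal: 6p − 2 = −2p + 3 ⇒ 8p = 5 ⇒ p = 5/8, and the value is (6)·(5/8) − 2 = 7/4.
For the keeper: with q = P(Left), equating Mid's and High's payoffs gives 3q + 1 = −5q + 3 ⇒ q = 1/4.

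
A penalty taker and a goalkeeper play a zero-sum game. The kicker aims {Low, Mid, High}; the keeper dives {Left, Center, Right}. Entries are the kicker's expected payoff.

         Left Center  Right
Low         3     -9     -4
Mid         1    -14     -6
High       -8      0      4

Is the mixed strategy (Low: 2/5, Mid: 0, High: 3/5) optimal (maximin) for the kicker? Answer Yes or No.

Yes

Against Left this mix gives (2/5)·3 + (3/5)·(-8) = -18/5.
Against Center this mix gives (2/5)·(-9) + (3/5)·0 = -18/5.
Against Right this mix gives (2/5)·(-4) + (3/5)·4 = 4/5.
All of the keeper's active replies (Left, Center) yield -18/5, and no column does worse for the kicker. The mix makes the keeper indifferent and guarantees -18/5, so it is optimal.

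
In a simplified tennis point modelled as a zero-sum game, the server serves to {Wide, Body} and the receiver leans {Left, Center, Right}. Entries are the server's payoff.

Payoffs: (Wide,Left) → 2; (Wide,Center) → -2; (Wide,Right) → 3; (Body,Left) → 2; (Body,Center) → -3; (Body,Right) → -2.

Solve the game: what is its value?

-2

Row minima: Wide → -2, Body → -3; maximin = -2.
Column maxima: Left → 2, Center → -2, Right → 3; minimax = -2.
Since maximin = minimax = -2, there is a saddle point and the value is -2.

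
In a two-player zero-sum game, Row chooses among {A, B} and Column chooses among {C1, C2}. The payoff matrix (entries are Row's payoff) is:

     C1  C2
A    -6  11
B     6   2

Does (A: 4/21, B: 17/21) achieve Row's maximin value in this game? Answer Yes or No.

Against C1 this mix gives (4/21)·(-6) + (17/21)·6 = 26/7.
Against C2 this mix gives (4/21)·11 + (17/21)·2 = 26/7.
All of Column's active replies (C1, C2) yield 26/7, and no column does worse for Row. The mix makes Column indifferent and guarantees 26/7, so it is optimal.

Yes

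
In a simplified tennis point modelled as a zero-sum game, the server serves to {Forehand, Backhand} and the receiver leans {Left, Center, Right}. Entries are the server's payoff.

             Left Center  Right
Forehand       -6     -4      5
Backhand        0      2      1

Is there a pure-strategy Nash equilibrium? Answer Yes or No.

Yes

Row minima: Forehand → -6, Backhand → 0; maximin = 0.
Column maxima: Left → 0, Center → 2, Right → 5; minimax = 0.
maximin = minimax = 0, so a saddle point exists.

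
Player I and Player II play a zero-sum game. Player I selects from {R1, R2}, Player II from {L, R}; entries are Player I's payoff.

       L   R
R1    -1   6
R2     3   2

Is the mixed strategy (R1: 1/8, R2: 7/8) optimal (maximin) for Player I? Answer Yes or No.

Against L this mix gives (1/8)·(-1) + (7/8)·3 = 5/2.
Against R this mix gives (1/8)·6 + (7/8)·2 = 5/2.
All of Player II's active replies (L, R) yield 5/2, and no column does worse for Player I. The mix makes Player II indifferent and guarantees 5/2, so it is optimal.

Yes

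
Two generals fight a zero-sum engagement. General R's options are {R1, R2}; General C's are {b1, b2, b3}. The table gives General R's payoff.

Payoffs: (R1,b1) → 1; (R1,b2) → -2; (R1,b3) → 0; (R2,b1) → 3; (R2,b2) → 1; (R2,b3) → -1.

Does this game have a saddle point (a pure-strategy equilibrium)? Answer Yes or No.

No

Row minima: R1 → -2, R2 → -1; maximin = -1.
Column maxima: b1 → 3, b2 → 1, b3 → 0; minimax = 0.
-1 ≠ 0, so no pure-strategy equilibrium exists.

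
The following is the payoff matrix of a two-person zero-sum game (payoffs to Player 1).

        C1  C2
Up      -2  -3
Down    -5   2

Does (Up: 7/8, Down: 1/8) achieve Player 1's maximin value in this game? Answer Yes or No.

Yes

Against C1 this mix gives (7/8)·(-2) + (1/8)·(-5) = -19/8.
Against C2 this mix gives (7/8)·(-3) + (1/8)·2 = -19/8.
All of Player 2's active replies (C1, C2) yield -19/8, and no column does worse for Player 1. The mix makes Player 2 indifferent and guarantees -19/8, so it is optimal.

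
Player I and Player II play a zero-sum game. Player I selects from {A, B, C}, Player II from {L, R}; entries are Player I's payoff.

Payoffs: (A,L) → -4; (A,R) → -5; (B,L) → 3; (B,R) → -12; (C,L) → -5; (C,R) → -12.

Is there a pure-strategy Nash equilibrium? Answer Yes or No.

Row minima: A → -5, B → -12, C → -12; maximin = -5.
Column maxima: L → 3, R → -5; minimax = -5.
maximin = minimax = -5, so a saddle point exists.

Yes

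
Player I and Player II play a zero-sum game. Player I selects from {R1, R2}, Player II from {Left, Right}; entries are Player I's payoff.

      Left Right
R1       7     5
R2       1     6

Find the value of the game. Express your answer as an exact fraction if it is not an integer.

37/7

Row minima: R1 → 5, R2 → 1; maximin = 5.
Column maxima: Left → 7, Right → 6; minimax = 6.
5 ≠ 6, so there is no saddle point; optimal play is mixed.
Let Player I play R1 with probability p. Expected payoff against Left: 7p + 1(1−p) = 6p + 1; against Right: 5p + 6(1−p) = −p + 6.
Setting these equal: 6p + 1 = −p + 6 ⇒ 7p = 5 ⇒ p = 5/7, and the value is (6)·(5/7) + 1 = 37/7.
For Player II: with q = P(Left), equating R1's and R2's payoffs gives 2q + 5 = −5q + 6 ⇒ q = 1/7.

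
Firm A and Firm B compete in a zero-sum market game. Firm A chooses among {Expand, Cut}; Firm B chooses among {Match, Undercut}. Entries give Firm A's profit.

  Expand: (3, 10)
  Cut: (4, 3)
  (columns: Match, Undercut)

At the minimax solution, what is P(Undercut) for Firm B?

Row minima: Expand → 3, Cut → 3; maximin = 3.
Column maxima: Match → 4, Undercut → 10; minimax = 4.
3 ≠ 4, so there is no saddle point; optimal play is mixed.
Let Firm A play Expand with probability p. Expected payoff against Match: 3p + 4(1−p) = −p + 4; against Undercut: 10p + 3(1−p) = 7p + 3.
Setting these equal: −p + 4 = 7p + 3 ⇒ −8p = -1 ⇒ p = 1/8, and the value is (-1)·(1/8) + 4 = 31/8.
For Firm B: with q = P(Match), equating Expand's and Cut's payoffs gives −7q + 10 = q + 3 ⇒ q = 7/8.

1/8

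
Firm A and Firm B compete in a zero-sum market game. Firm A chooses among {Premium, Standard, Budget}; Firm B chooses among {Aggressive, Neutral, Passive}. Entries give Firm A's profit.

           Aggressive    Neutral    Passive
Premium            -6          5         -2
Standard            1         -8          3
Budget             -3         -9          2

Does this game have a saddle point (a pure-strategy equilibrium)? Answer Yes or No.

Row minima: Premium → -6, Standard → -8, Budget → -9; maximin = -6.
Column maxima: Aggressive → 1, Neutral → 5, Passive → 3; minimax = 1.
-6 ≠ 1, so no pure-strategy equilibrium exists.

No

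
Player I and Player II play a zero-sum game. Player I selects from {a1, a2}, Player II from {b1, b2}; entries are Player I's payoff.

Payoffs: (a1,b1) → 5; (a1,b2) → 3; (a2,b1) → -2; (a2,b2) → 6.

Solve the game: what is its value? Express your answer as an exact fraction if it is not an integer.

Row minima: a1 → 3, a2 → -2; maximin = 3.
Column maxima: b1 → 5, b2 → 6; minimax = 5.
3 ≠ 5, so there is no saddle point; optimal play is mixed.
Let Player I play a1 with probability p. Expected payoff against b1: 5p + (-2)(1−p) = 7p − 2; against b2: 3p + 6(1−p) = −3p + 6.
Setting these equal: 7p − 2 = −3p + 6 ⇒ 10p = 8 ⇒ p = 4/5, and the value is (7)·(4/5) − 2 = 18/5.
For Player II: with q = P(b1), equating a1's and a2's payoffs gives 2q + 3 = −8q + 6 ⇒ q = 3/10.

18/5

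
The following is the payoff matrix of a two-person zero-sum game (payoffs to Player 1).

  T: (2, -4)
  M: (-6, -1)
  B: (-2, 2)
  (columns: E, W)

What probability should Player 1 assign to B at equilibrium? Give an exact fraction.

Row minima: T → -4, M → -6, B → -2; maximin = -2.
Column maxima: E → 2, W → 2; minimax = 2.
-2 ≠ 2, so there is no saddle point; optimal play is mixed.
M is strictly dominated by B, so Player 1 never plays it.
On the remaining 2×2 (T, B vs E, W):
Let Player 1 play T with probability p. Expected payoff against E: 2p + (-2)(1−p) = 4p − 2; against W: (-4)p + 2(1−p) = −6p + 2.
Setting these equal: 4p − 2 = −6p + 2 ⇒ 10p = 4 ⇒ p = 2/5, and the value is (4)·(2/5) − 2 = -2/5.
For Player 2: with q = P(E), equating T's and B's payoffs gives 6q − 4 = −4q + 2 ⇒ q = 3/5.

3/5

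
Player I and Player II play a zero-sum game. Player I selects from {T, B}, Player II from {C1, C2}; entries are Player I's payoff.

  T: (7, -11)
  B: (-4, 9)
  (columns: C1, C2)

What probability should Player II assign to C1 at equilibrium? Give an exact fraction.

20/31

Row minima: T → -11, B → -4; maximin = -4.
Column maxima: C1 → 7, C2 → 9; minimax = 7.
-4 ≠ 7, so there is no saddle point; optimal play is mixed.
Let Player I play T with probability p. Expected payoff against C1: 7p + (-4)(1−p) = 11p − 4; against C2: (-11)p + 9(1−p) = −20p + 9.
Setting these equal: 11p − 4 = −20p + 9 ⇒ 31p = 13 ⇒ p = 13/31, and the value is (11)·(13/31) − 4 = 19/31.
For Player II: with q = P(C1), equating T's and B's payoffs gives 18q − 11 = −13q + 9 ⇒ q = 20/31.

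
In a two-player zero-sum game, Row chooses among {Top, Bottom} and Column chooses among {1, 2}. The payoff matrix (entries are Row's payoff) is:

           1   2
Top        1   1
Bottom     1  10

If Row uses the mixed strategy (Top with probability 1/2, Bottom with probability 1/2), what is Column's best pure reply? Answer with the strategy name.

1

If Column plays 1, Row's expected payoff is (1/2)·1 + (1/2)·1 = 1.
If Column plays 2, Row's expected payoff is (1/2)·1 + (1/2)·10 = 11/2.
Column minimizes Row's payoff; the smallest is 1, so the best response is 1.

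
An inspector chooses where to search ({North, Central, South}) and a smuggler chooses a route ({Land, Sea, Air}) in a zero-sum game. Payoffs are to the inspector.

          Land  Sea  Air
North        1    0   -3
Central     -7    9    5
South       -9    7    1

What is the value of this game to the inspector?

Row minima: North → -3, Central → -7, South → -9; maximin = -3.
Column maxima: Land → 1, Sea → 9, Air → 5; minimax = 1.
-3 ≠ 1, so there is no saddle point; optimal play is mixed.
South is strictly dominated by Central, so the inspector never plays it.
Sea is strictly dominated by Air (it gives the inspector strictly more in every row), so the smuggler never plays it.
On the remaining 2×2 (North, Central vs Land, Air):
Let the inspector play North with probability p. Expected payoff against Land: 1p + (-7)(1−p) = 8p − 7; against Air: (-3)p + 5(1−p) = −8p + 5.
Setting these equal: 8p − 7 = −8p + 5 ⇒ 16p = 12 ⇒ p = 3/4, and the value is (8)·(3/4) − 7 = -1.
For the smuggler: with q = P(Land), equating North's and Central's payoffs gives 4q − 3 = −12q + 5 ⇒ q = 1/2.

-1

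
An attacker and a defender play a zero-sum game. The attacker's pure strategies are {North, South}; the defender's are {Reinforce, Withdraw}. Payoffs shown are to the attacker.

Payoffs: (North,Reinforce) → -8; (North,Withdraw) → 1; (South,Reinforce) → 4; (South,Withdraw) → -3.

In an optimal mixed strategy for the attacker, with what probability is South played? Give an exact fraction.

9/16

Row minima: North → -8, South → -3; maximin = -3.
Column maxima: Reinforce → 4, Withdraw → 1; minimax = 1.
-3 ≠ 1, so there is no saddle point; optimal play is mixed.
Let the attacker play North with probability p. Expected payoff against Reinforce: (-8)p + 4(1−p) = −12p + 4; against Withdraw: 1p + (-3)(1−p) = 4p − 3.
Setting these equal: −12p + 4 = 4p − 3 ⇒ −16p = -7 ⇒ p = 7/16, and the value is (-12)·(7/16) + 4 = -5/4.
For the defender: with q = P(Reinforce), equating North's and South's payoffs gives −9q + 1 = 7q − 3 ⇒ q = 1/4.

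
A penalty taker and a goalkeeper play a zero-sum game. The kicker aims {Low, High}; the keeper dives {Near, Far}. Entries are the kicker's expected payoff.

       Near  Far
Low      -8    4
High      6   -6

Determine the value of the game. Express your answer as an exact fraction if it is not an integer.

Row minima: Low → -8, High → -6; maximin = -6.
Column maxima: Near → 6, Far → 4; minimax = 4.
-6 ≠ 4, so there is no saddle point; optimal play is mixed.
Let the kicker play Low with probability p. Expected payoff against Near: (-8)p + 6(1−p) = −14p + 6; against Far: 4p + (-6)(1−p) = 10p − 6.
Setting these equal: −14p + 6 = 10p − 6 ⇒ −24p = -12 ⇒ p = 1/2, and the value is (-14)·(1/2) + 6 = -1.
For the keeper: with q = P(Near), equating Low's and High's payoffs gives −12q + 4 = 12q − 6 ⇒ q = 5/12.

-1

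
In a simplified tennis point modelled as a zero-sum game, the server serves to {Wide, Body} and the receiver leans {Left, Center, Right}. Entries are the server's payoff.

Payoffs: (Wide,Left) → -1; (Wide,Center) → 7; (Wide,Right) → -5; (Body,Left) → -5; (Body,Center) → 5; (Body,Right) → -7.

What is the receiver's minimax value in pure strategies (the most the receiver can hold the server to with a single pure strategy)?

Column maxima: Left → -1, Center → 7, Right → -5.
The smallest of these is -5.

-5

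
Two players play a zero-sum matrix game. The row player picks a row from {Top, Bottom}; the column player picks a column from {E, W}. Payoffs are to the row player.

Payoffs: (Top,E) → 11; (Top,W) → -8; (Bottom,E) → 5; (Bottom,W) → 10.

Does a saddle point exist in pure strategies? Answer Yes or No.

Row minima: Top → -8, Bottom → 5; maximin = 5.
Column maxima: E → 11, W → 10; minimax = 10.
5 ≠ 10, so no pure-strategy equilibrium exists.

No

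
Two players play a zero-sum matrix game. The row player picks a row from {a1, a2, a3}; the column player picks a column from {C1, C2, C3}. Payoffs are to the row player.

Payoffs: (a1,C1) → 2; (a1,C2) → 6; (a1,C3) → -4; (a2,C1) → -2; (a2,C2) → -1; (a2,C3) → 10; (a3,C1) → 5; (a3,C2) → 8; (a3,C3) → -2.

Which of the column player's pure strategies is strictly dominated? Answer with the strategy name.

C2

C1 holds the row player's payoff strictly below C2 in every row: 2 < 6, -2 < -1, 5 < 8.
So C2 is strictly dominated for the column player.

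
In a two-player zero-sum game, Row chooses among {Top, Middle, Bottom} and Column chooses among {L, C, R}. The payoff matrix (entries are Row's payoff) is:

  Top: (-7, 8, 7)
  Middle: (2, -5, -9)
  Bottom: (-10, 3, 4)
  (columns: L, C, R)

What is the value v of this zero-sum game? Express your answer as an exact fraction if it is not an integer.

Row minima: Top → -7, Middle → -9, Bottom → -10; maximin = -7.
Column maxima: L → 2, C → 8, R → 7; minimax = 2.
-7 ≠ 2, so there is no saddle point; optimal play is mixed.
Bottom is strictly dominated by Top, so Row never plays it.
With Bottom eliminated, C is strictly dominated by R (it gives Row strictly more in every remaining row), so Column never plays it.
On the remaining 2×2 (Top, Middle vs L, R):
Let Row play Top with probability p. Expected payoff against L: (-7)p + 2(1−p) = −9p + 2; against R: 7p + (-9)(1−p) = 16p − 9.
Setting these equal: −9p + 2 = 16p − 9 ⇒ −25p = -11 ⇒ p = 11/25, and the value is (-9)·(11/25) + 2 = -49/25.
For Column: with q = P(L), equating Top's and Middle's payoffs gives −14q + 7 = 11q − 9 ⇒ q = 16/25.

-49/25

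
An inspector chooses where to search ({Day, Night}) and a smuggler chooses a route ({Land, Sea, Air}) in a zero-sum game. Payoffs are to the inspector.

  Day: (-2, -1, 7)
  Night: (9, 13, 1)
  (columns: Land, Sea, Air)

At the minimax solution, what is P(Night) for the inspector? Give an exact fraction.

Row minima: Day → -2, Night → 1; maximin = 1.
Column maxima: Land → 9, Sea → 13, Air → 7; minimax = 7.
1 ≠ 7, so there is no saddle point; optimal play is mixed.
Sea is strictly dominated by Land (it gives the inspector strictly more in every row), so the smuggler never plays it.
On the remaining 2×2 (Day, Night vs Land, Air):
Let the inspector play Day with probability p. Expected payoff against Land: (-2)p + 9(1−p) = −11p + 9; against Air: 7p + 1(1−p) = 6p + 1.
Setting these equal: −11p + 9 = 6p + 1 ⇒ −17p = -8 ⇒ p = 8/17, and the value is (-11)·(8/17) + 9 = 65/17.
For the smuggler: with q = P(Land), equating Day's and Night's payoffs gives −9q + 7 = 8q + 1 ⇒ q = 6/17.

9/17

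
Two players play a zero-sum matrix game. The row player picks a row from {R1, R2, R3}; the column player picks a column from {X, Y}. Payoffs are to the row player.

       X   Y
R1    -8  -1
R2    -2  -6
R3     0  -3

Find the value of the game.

Row minima: R1 → -8, R2 → -6, R3 → -3; maximin = -3.
Column maxima: X → 0, Y → -1; minimax = -1.
-3 ≠ -1, so there is no saddle point; optimal play is mixed.
R2 is strictly dominated by R3, so the row player never plays it.
On the remaining 2×2 (R1, R3 vs X, Y):
Let the row player play R1 with probability p. Expected payoff against X: (-8)p + 0(1−p) = −8p; against Y: (-1)p + (-3)(1−p) = 2p − 3.
Setting these equal: −8p = 2p − 3 ⇒ −10p = -3 ⇒ p = 3/10, and the value is (-8)·(3/10) = -12/5.
For the column player: with q = P(X), equating R1's and R3's payoffs gives −7q − 1 = 3q − 3 ⇒ q = 1/5.

-12/5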